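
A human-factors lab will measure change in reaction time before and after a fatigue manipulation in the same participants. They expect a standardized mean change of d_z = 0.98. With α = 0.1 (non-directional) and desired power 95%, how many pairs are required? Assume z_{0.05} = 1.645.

For a paired (one-sample on differences) test: n = ((z_{α/2} + z_β) / d)².
z_{α/2} + z_β = 1.645 + 1.645 = 3.290.
n = (3.290 / 0.98)² = 3.357² = 11.27.
Round up.

n = 12 pairs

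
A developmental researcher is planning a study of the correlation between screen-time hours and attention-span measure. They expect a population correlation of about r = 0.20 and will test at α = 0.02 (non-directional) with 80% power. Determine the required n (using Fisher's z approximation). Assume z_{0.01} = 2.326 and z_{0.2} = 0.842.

n = 248

Fisher's z: C = ½·ln((1+r)/(1−r)) = ½·ln(1.5000) = 0.2027.
n = ((z_{α/2} + z_β)/C)² + 3.
(2.326 + 0.842) / 0.2027 = 3.168 / 0.2027 = 15.629.
n = 15.629² + 3 = 244.27 + 3 = 247.3.
Round up.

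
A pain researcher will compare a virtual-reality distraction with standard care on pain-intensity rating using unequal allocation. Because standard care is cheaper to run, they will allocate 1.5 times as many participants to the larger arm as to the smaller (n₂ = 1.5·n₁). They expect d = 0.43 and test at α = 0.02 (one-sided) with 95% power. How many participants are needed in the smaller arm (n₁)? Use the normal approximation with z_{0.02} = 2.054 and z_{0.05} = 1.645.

n₁ = 124

With allocation ratio k = n₂/n₁ = 1.5, Var(x̄₁−x̄₂) = σ²(1/n₁ + 1/(k·n₁)) = σ²·(k+1)/(k·n₁).
So n₁ = (1 + 1/k)·((z_{α} + z_β)/d)² = 1.667 × (3.699/0.43)².
n₁ = 1.667 × 74.00 = 123.3.
Round up: n₁ = 124, giving n₂ = 1.5 × 124 = 186.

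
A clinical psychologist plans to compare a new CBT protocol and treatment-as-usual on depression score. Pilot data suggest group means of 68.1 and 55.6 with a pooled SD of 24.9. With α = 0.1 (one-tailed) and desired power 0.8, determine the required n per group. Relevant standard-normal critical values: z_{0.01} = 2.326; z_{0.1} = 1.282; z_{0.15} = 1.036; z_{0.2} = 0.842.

Cohen's d = |M₁ − M₂| / SD_pooled = |68.1 − 55.6| / 24.9 = 12.5 / 24.9 = 0.502.
For two independent groups with equal n: n = 2·((z_{α} + z_β) / d)².
z_{α} + z_β = 1.282 + 0.842 = 2.124.
n = 2 × (2.124 / 0.502)² = 2 × 4.231² = 2 × 17.90 = 35.8.
Round up to the next whole participant.

n = 36 per group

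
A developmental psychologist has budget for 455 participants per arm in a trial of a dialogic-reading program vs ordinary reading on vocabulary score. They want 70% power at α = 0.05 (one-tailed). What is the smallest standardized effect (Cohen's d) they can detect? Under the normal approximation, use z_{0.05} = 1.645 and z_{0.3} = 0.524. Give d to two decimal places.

d_min ≈ 0.14

For two independent groups of n = 455 each: d_min = (z_{α} + z_β)·√(2/n).
z-sum = 1.645 + 0.524 = 2.169.
d_min = 2.169 × √(2/455) = 2.169 × 0.0663 = 0.144.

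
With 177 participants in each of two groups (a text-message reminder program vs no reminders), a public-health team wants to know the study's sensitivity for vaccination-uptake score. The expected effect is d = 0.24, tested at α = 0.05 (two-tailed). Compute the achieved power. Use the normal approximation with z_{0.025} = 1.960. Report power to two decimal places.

For two equal groups, power = Φ(d·√(n/2) − z_{α/2}).
d·√(n/2) = 0.24 × √(177/2) = 0.24 × 9.407 = 2.258.
z_β = 2.258 − 1.960 = 0.298.
Power = Φ(0.298) = 0.617.

power ≈ 0.62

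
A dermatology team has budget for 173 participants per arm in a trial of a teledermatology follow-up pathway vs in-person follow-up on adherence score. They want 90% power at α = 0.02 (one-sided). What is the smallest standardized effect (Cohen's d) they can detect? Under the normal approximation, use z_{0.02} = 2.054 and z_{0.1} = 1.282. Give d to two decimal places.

For two independent groups of n = 173 each: d_min = (z_{α} + z_β)·√(2/n).
z-sum = 2.054 + 1.282 = 3.336.
d_min = 3.336 × √(2/173) = 3.336 × 0.1075 = 0.359.

d_min ≈ 0.36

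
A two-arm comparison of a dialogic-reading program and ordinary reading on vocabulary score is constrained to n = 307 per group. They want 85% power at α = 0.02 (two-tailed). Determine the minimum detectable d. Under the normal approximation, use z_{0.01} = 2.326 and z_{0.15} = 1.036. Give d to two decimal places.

For two independent groups of n = 307 each: d_min = (z_{α/2} + z_β)·√(2/n).
z-sum = 2.326 + 1.036 = 3.362.
d_min = 3.362 × √(2/307) = 3.362 × 0.0807 = 0.271.

d_min ≈ 0.27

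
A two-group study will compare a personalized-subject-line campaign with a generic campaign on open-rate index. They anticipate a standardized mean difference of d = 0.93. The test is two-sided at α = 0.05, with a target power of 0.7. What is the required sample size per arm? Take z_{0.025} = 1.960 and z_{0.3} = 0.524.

n = 15 per group

For two independent groups with equal n: n = 2·((z_{α/2} + z_β) / d)².
z_{α/2} + z_β = 1.960 + 0.524 = 2.484.
n = 2 × (2.484 / 0.93)² = 2 × 2.671² = 2 × 7.13 = 14.3.
Round up to the next whole participant.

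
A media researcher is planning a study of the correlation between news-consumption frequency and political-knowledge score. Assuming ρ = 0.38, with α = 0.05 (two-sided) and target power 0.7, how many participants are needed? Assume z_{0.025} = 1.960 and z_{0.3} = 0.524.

n = 42

Fisher's z: C = ½·ln((1+r)/(1−r)) = ½·ln(2.2258) = 0.4001.
n = ((z_{α/2} + z_β)/C)² + 3.
(1.960 + 0.524) / 0.4001 = 2.484 / 0.4001 = 6.208.
n = 6.208² + 3 = 38.54 + 3 = 41.5.
Round up.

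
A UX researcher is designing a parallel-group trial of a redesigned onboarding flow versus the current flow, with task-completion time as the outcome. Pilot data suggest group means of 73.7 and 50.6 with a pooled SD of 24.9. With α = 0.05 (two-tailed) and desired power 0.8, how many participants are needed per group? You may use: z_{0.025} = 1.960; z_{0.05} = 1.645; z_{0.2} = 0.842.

n = 19 per group

Cohen's d = |M₁ − M₂| / SD_pooled = |73.7 − 50.6| / 24.9 = 23.1 / 24.9 = 0.928.
For two independent groups with equal n: n = 2·((z_{α/2} + z_β) / d)².
z_{α/2} + z_β = 1.960 + 0.842 = 2.802.
n = 2 × (2.802 / 0.928)² = 2 × 3.019² = 2 × 9.12 = 18.2.
Round up to the next whole participant.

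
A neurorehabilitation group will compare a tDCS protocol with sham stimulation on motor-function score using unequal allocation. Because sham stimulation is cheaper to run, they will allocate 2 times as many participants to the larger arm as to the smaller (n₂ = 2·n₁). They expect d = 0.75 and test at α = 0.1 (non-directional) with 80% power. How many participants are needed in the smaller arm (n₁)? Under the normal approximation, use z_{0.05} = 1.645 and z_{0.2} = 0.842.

n₁ = 17

With allocation ratio k = n₂/n₁ = 2, Var(x̄₁−x̄₂) = σ²(1/n₁ + 1/(k·n₁)) = σ²·(k+1)/(k·n₁).
So n₁ = (1 + 1/k)·((z_{α/2} + z_β)/d)² = 1.500 × (2.487/0.75)².
n₁ = 1.500 × 11.00 = 16.5.
Round up: n₁ = 17, giving n₂ = 2 × 17 = 34.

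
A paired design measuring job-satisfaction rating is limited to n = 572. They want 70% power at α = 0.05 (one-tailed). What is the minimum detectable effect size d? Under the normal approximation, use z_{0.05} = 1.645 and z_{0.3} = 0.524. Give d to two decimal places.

For a single sample (or paired design) of n = 572: d_min = (z_{α} + z_β)/√n.
z-sum = 1.645 + 0.524 = 2.169.
d_min = 2.169 / √572 = 2.169 / 23.917 = 0.091.

d_min ≈ 0.09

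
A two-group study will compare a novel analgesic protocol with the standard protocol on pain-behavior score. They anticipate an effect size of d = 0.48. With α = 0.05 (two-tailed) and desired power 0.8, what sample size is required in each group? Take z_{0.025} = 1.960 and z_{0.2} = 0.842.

For two independent groups with equal n: n = 2·((z_{α/2} + z_β) / d)².
z_{α/2} + z_β = 1.960 + 0.842 = 2.802.
n = 2 × (2.802 / 0.48)² = 2 × 5.838² = 2 × 34.08 = 68.2.
Round up to the next whole participant.

n = 69 per group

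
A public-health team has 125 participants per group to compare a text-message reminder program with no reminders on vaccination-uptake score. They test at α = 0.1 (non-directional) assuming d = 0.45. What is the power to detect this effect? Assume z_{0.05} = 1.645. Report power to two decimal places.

For two equal groups, power = Φ(d·√(n/2) − z_{α/2}).
d·√(n/2) = 0.45 × √(125/2) = 0.45 × 7.906 = 3.558.
z_β = 3.558 − 1.645 = 1.913.
Power = Φ(1.913) = 0.972.

power ≈ 0.97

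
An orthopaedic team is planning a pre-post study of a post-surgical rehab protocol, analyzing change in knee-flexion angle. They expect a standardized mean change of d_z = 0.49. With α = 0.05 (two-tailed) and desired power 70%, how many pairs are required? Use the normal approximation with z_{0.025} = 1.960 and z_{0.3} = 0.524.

n = 26 pairs

For a paired (one-sample on differences) test: n = ((z_{α/2} + z_β) / d)².
z_{α/2} + z_β = 1.960 + 0.524 = 2.484.
n = (2.484 / 0.49)² = 5.069² = 25.70.
Round up.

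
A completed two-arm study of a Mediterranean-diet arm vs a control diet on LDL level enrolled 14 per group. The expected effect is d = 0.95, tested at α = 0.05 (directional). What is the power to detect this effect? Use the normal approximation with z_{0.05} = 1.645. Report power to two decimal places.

For two equal groups, power = Φ(d·√(n/2) − z_{α}).
d·√(n/2) = 0.95 × √(14/2) = 0.95 × 2.646 = 2.513.
z_β = 2.513 − 1.645 = 0.868.
Power = Φ(0.868) = 0.807.

power ≈ 0.81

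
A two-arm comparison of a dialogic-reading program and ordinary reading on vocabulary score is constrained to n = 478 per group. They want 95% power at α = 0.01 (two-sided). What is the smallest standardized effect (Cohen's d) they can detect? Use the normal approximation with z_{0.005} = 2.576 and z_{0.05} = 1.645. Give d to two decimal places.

d_min ≈ 0.27

For two independent groups of n = 478 each: d_min = (z_{α/2} + z_β)·√(2/n).
z-sum = 2.576 + 1.645 = 4.221.
d_min = 4.221 × √(2/478) = 4.221 × 0.0647 = 0.273.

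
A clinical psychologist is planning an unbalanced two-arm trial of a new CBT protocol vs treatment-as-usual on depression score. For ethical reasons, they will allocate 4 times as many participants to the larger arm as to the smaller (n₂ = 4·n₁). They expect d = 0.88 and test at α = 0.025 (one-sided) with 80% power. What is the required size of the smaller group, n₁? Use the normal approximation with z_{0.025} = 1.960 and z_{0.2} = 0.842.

With allocation ratio k = n₂/n₁ = 4, Var(x̄₁−x̄₂) = σ²(1/n₁ + 1/(k·n₁)) = σ²·(k+1)/(k·n₁).
So n₁ = (1 + 1/k)·((z_{α} + z_β)/d)² = 1.250 × (2.802/0.88)².
n₁ = 1.250 × 10.14 = 12.7.
Round up: n₁ = 13, giving n₂ = 4 × 13 = 52.

n₁ = 13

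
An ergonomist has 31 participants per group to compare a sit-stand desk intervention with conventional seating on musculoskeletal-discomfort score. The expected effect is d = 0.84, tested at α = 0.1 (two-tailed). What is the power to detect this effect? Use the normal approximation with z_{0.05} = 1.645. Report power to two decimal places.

power ≈ 0.95

For two equal groups, power = Φ(d·√(n/2) − z_{α/2}).
d·√(n/2) = 0.84 × √(31/2) = 0.84 × 3.937 = 3.307.
z_β = 3.307 − 1.645 = 1.662.
Power = Φ(1.662) = 0.952.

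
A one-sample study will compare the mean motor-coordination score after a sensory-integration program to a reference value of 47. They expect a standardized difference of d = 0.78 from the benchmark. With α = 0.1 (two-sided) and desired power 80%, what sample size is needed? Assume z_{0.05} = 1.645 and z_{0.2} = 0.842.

n = 11

For a one-sample test: n = ((z_{α/2} + z_β) / d)².
z_{α/2} + z_β = 1.645 + 0.842 = 2.487.
n = (2.487 / 0.78)² = 3.188² = 10.17.
Round up.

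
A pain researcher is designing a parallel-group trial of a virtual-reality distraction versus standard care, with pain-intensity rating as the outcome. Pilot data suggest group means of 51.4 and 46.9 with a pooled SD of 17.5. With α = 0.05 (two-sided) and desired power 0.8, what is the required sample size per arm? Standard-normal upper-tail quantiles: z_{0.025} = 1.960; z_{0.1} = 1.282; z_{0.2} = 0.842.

Cohen's d = |M₁ − M₂| / SD_pooled = |51.4 − 46.9| / 17.5 = 4.5 / 17.5 = 0.257.
For two independent groups with equal n: n = 2·((z_{α/2} + z_β) / d)².
z_{α/2} + z_β = 1.960 + 0.842 = 2.802.
n = 2 × (2.802 / 0.257)² = 2 × 10.903² = 2 × 118.87 = 237.7.
Round up to the next whole participant.

n = 238 per group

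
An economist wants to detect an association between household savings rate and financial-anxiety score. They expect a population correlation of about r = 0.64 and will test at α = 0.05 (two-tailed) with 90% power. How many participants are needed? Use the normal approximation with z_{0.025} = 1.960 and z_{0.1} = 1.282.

Fisher's z: C = ½·ln((1+r)/(1−r)) = ½·ln(4.5556) = 0.7582.
n = ((z_{α/2} + z_β)/C)² + 3.
(1.960 + 1.282) / 0.7582 = 3.242 / 0.7582 = 4.276.
n = 4.276² + 3 = 18.28 + 3 = 21.3.
Round up.

n = 22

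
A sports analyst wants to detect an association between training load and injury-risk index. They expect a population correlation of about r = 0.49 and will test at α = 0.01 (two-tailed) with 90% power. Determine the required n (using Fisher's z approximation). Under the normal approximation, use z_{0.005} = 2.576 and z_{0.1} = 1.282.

n = 55

Fisher's z: C = ½·ln((1+r)/(1−r)) = ½·ln(2.9216) = 0.5361.
n = ((z_{α/2} + z_β)/C)² + 3.
(2.576 + 1.282) / 0.5361 = 3.858 / 0.5361 = 7.196.
n = 7.196² + 3 = 51.79 + 3 = 54.8.
Round up.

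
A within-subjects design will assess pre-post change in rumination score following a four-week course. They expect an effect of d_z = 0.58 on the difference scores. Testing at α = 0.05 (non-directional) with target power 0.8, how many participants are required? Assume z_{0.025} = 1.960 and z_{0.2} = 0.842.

For a paired (one-sample on differences) test: n = ((z_{α/2} + z_β) / d)².
z_{α/2} + z_β = 1.960 + 0.842 = 2.802.
n = (2.802 / 0.58)² = 4.831² = 23.34.
Round up.

n = 24 pairs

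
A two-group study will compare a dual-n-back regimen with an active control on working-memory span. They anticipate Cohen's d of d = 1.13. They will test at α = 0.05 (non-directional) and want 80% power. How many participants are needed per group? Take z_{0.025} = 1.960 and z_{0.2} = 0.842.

n = 13 per group

For two independent groups with equal n: n = 2·((z_{α/2} + z_β) / d)².
z_{α/2} + z_β = 1.960 + 0.842 = 2.802.
n = 2 × (2.802 / 1.13)² = 2 × 2.480² = 2 × 6.15 = 12.3.
Round up to the next whole participant.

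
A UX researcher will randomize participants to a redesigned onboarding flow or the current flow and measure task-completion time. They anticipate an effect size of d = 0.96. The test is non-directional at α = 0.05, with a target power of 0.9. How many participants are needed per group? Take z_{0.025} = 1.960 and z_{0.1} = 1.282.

For two independent groups with equal n: n = 2·((z_{α/2} + z_β) / d)².
z_{α/2} + z_β = 1.960 + 1.282 = 3.242.
n = 2 × (3.242 / 0.96)² = 2 × 3.377² = 2 × 11.40 = 22.8.
Round up to the next whole participant.

n = 23 per group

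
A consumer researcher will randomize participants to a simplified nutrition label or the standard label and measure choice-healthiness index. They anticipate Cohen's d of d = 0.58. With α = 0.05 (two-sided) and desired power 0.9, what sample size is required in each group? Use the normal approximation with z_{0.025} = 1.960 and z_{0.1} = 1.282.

n = 63 per group

For two independent groups with equal n: n = 2·((z_{α/2} + z_β) / d)².
z_{α/2} + z_β = 1.960 + 1.282 = 3.242.
n = 2 × (3.242 / 0.58)² = 2 × 5.590² = 2 × 31.24 = 62.5.
Round up to the next whole participant.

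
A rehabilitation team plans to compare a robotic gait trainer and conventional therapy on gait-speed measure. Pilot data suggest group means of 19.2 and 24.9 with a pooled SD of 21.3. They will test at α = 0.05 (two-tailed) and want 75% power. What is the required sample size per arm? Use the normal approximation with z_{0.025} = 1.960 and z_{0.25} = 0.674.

Cohen's d = |M₁ − M₂| / SD_pooled = |19.2 − 24.9| / 21.3 = 5.7 / 21.3 = 0.268.
For two independent groups with equal n: n = 2·((z_{α/2} + z_β) / d)².
z_{α/2} + z_β = 1.960 + 0.674 = 2.634.
n = 2 × (2.634 / 0.268)² = 2 × 9.828² = 2 × 96.60 = 193.2.
Round up to the next whole participant.

n = 194 per group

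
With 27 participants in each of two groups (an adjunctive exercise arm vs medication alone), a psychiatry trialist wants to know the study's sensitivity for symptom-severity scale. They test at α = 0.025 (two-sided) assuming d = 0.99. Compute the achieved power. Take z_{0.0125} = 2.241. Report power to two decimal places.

For two equal groups, power = Φ(d·√(n/2) − z_{α/2}).
d·√(n/2) = 0.99 × √(27/2) = 0.99 × 3.674 = 3.637.
z_β = 3.637 − 2.241 = 1.396.
Power = Φ(1.396) = 0.919.

power ≈ 0.92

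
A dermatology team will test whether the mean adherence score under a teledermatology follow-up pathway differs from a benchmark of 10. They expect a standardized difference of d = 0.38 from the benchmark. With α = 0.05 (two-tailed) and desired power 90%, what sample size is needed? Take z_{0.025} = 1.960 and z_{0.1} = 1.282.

n = 73

For a one-sample test: n = ((z_{α/2} + z_β) / d)².
z_{α/2} + z_β = 1.960 + 1.282 = 3.242.
n = (3.242 / 0.38)² = 8.532² = 72.79.
Round up.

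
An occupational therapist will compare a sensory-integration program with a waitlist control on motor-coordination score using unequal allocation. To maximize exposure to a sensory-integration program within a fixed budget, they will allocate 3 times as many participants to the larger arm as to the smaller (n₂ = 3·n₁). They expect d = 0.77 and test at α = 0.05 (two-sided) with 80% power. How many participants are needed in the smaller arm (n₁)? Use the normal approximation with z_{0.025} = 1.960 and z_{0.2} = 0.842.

With allocation ratio k = n₂/n₁ = 3, Var(x̄₁−x̄₂) = σ²(1/n₁ + 1/(k·n₁)) = σ²·(k+1)/(k·n₁).
So n₁ = (1 + 1/k)·((z_{α/2} + z_β)/d)² = 1.333 × (2.802/0.77)².
n₁ = 1.333 × 13.24 = 17.7.
Round up: n₁ = 18, giving n₂ = 3 × 18 = 54.

n₁ = 18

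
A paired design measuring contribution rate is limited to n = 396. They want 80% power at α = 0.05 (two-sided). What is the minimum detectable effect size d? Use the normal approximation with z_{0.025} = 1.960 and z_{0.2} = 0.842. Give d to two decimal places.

For a single sample (or paired design) of n = 396: d_min = (z_{α/2} + z_β)/√n.
z-sum = 1.960 + 0.842 = 2.802.
d_min = 2.802 / √396 = 2.802 / 19.900 = 0.141.

d_min ≈ 0.14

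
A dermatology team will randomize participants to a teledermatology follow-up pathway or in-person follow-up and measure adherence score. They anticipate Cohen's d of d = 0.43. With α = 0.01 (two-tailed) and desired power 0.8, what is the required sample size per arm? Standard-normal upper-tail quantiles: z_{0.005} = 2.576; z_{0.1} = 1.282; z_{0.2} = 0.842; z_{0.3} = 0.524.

For two independent groups with equal n: n = 2·((z_{α/2} + z_β) / d)².
z_{α/2} + z_β = 2.576 + 0.842 = 3.418.
n = 2 × (3.418 / 0.43)² = 2 × 7.949² = 2 × 63.18 = 126.4.
Round up to the next whole participant.

n = 127 per group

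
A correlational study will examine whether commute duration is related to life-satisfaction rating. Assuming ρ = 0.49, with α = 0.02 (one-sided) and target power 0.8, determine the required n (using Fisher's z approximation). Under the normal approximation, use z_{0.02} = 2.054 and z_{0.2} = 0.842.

Fisher's z: C = ½·ln((1+r)/(1−r)) = ½·ln(2.9216) = 0.5361.
n = ((z_{α} + z_β)/C)² + 3.
(2.054 + 0.842) / 0.5361 = 2.896 / 0.5361 = 5.402.
n = 5.402² + 3 = 29.18 + 3 = 32.2.
Round up.

n = 33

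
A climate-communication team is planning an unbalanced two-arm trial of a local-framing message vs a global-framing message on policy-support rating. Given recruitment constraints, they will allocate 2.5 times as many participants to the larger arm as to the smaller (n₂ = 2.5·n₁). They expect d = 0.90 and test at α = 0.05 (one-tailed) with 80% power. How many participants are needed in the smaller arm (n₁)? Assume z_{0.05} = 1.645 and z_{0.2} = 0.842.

With allocation ratio k = n₂/n₁ = 2.5, Var(x̄₁−x̄₂) = σ²(1/n₁ + 1/(k·n₁)) = σ²·(k+1)/(k·n₁).
So n₁ = (1 + 1/k)·((z_{α} + z_β)/d)² = 1.400 × (2.487/0.90)².
n₁ = 1.400 × 7.64 = 10.7.
Round up: n₁ = 11, giving n₂ = ⌈2.5 × 11⌉ = ⌈27.5⌉ = 28.

n₁ = 11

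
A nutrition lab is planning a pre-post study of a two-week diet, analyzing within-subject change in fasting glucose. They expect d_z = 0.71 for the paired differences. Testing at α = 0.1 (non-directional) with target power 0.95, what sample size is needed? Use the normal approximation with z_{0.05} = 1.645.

n = 22 pairs

For a paired (one-sample on differences) test: n = ((z_{α/2} + z_β) / d)².
z_{α/2} + z_β = 1.645 + 1.645 = 3.290.
n = (3.290 / 0.71)² = 4.634² = 21.47.
Round up.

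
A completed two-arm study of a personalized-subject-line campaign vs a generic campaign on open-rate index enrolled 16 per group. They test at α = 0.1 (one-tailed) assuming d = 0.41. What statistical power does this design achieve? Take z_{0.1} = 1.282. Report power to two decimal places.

power ≈ 0.45

For two equal groups, power = Φ(d·√(n/2) − z_{α}).
d·√(n/2) = 0.41 × √(16/2) = 0.41 × 2.828 = 1.160.
z_β = 1.160 − 1.282 = -0.122.
Power = Φ(-0.122) = 0.451.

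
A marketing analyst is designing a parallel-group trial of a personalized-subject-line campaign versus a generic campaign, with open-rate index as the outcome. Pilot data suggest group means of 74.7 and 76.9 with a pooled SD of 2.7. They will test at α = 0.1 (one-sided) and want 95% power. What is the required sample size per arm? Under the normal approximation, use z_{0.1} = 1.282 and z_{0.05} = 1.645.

n = 26 per group

Cohen's d = |M₁ − M₂| / SD_pooled = |74.7 − 76.9| / 2.7 = 2.2 / 2.7 = 0.815.
For two independent groups with equal n: n = 2·((z_{α} + z_β) / d)².
z_{α} + z_β = 1.282 + 1.645 = 2.927.
n = 2 × (2.927 / 0.815)² = 2 × 3.591² = 2 × 12.90 = 25.8.
Round up to the next whole participant.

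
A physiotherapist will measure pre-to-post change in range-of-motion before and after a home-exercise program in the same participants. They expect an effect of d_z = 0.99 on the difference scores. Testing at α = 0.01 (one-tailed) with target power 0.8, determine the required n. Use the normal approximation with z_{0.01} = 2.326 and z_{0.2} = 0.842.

n = 11 pairs

For a paired (one-sample on differences) test: n = ((z_{α} + z_β) / d)².
z_{α} + z_β = 2.326 + 0.842 = 3.168.
n = (3.168 / 0.99)² = 3.200² = 10.24.
Round up.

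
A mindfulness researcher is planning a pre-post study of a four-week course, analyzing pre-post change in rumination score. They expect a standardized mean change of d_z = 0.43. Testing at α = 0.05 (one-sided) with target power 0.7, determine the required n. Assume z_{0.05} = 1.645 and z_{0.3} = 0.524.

For a paired (one-sample on differences) test: n = ((z_{α} + z_β) / d)².
z_{α} + z_β = 1.645 + 0.524 = 2.169.
n = (2.169 / 0.43)² = 5.044² = 25.44.
Round up.

n = 26 pairs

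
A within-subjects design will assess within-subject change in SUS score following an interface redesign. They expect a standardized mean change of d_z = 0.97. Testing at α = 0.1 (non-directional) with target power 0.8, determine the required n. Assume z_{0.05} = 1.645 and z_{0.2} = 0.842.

For a paired (one-sample on differences) test: n = ((z_{α/2} + z_β) / d)².
z_{α/2} + z_β = 1.645 + 0.842 = 2.487.
n = (2.487 / 0.97)² = 2.564² = 6.57.
Round up.

n = 7 pairs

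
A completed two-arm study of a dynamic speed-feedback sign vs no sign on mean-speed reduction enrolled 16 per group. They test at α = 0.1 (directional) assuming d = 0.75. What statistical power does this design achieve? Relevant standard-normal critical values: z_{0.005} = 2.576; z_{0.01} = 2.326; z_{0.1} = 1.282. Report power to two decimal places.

power ≈ 0.80

For two equal groups, power = Φ(d·√(n/2) − z_{α}).
d·√(n/2) = 0.75 × √(16/2) = 0.75 × 2.828 = 2.121.
z_β = 2.121 − 1.282 = 0.839.
Power = Φ(0.839) = 0.799.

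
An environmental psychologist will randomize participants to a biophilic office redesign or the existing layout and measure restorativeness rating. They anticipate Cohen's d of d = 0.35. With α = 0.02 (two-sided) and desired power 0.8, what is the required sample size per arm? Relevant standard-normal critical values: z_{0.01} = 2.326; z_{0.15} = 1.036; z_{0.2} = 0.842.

For two independent groups with equal n: n = 2·((z_{α/2} + z_β) / d)².
z_{α/2} + z_β = 2.326 + 0.842 = 3.168.
n = 2 × (3.168 / 0.35)² = 2 × 9.051² = 2 × 81.93 = 163.9.
Round up to the next whole participant.

n = 164 per group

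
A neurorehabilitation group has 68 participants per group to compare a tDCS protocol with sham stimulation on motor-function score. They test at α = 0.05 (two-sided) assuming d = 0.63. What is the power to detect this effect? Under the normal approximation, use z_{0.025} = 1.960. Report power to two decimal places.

For two equal groups, power = Φ(d·√(n/2) − z_{α/2}).
d·√(n/2) = 0.63 × √(68/2) = 0.63 × 5.831 = 3.673.
z_β = 3.673 − 1.960 = 1.713.
Power = Φ(1.713) = 0.957.

power ≈ 0.96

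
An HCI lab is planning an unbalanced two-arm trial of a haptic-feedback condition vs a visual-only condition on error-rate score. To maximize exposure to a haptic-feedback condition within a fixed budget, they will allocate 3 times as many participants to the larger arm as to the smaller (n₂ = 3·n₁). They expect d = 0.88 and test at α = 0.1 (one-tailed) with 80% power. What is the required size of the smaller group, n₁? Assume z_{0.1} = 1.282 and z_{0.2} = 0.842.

With allocation ratio k = n₂/n₁ = 3, Var(x̄₁−x̄₂) = σ²(1/n₁ + 1/(k·n₁)) = σ²·(k+1)/(k·n₁).
So n₁ = (1 + 1/k)·((z_{α} + z_β)/d)² = 1.333 × (2.124/0.88)².
n₁ = 1.333 × 5.83 = 7.8.
Round up: n₁ = 8, giving n₂ = 3 × 8 = 24.

n₁ = 8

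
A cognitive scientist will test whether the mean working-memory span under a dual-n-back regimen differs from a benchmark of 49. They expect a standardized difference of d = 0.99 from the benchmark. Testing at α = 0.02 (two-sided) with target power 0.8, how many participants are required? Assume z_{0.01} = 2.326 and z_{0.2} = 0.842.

For a one-sample test: n = ((z_{α/2} + z_β) / d)².
z_{α/2} + z_β = 2.326 + 0.842 = 3.168.
n = (3.168 / 0.99)² = 3.200² = 10.24.
Round up.

n = 11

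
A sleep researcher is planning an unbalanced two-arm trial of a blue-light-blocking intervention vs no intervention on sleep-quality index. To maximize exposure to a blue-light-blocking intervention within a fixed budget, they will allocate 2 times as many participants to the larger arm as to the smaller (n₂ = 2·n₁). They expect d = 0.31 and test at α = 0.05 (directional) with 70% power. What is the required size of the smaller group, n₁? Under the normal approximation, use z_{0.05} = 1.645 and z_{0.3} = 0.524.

n₁ = 74

With allocation ratio k = n₂/n₁ = 2, Var(x̄₁−x̄₂) = σ²(1/n₁ + 1/(k·n₁)) = σ²·(k+1)/(k·n₁).
So n₁ = (1 + 1/k)·((z_{α} + z_β)/d)² = 1.500 × (2.169/0.31)².
n₁ = 1.500 × 48.95 = 73.4.
Round up: n₁ = 74, giving n₂ = 2 × 74 = 148.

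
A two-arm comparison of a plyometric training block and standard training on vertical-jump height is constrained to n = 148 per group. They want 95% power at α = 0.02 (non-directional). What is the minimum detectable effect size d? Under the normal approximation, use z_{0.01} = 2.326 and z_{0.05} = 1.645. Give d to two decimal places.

d_min ≈ 0.46

For two independent groups of n = 148 each: d_min = (z_{α/2} + z_β)·√(2/n).
z-sum = 2.326 + 1.645 = 3.971.
d_min = 3.971 × √(2/148) = 3.971 × 0.1162 = 0.462.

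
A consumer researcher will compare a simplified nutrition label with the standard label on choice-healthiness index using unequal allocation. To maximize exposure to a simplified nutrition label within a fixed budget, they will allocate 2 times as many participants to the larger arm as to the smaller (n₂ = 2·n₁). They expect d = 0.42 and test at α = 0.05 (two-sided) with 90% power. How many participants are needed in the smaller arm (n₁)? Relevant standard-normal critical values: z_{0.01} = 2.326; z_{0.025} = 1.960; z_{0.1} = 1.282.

n₁ = 90

With allocation ratio k = n₂/n₁ = 2, Var(x̄₁−x̄₂) = σ²(1/n₁ + 1/(k·n₁)) = σ²·(k+1)/(k·n₁).
So n₁ = (1 + 1/k)·((z_{α/2} + z_β)/d)² = 1.500 × (3.242/0.42)².
n₁ = 1.500 × 59.58 = 89.4.
Round up: n₁ = 90, giving n₂ = 2 × 90 = 180.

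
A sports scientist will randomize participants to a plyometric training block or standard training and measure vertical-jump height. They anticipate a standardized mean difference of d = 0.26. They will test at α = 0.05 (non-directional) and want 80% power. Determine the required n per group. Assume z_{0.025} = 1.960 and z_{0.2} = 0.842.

n = 233 per group

For two independent groups with equal n: n = 2·((z_{α/2} + z_β) / d)².
z_{α/2} + z_β = 1.960 + 0.842 = 2.802.
n = 2 × (2.802 / 0.26)² = 2 × 10.777² = 2 × 116.14 = 232.3.
Round up to the next whole participant.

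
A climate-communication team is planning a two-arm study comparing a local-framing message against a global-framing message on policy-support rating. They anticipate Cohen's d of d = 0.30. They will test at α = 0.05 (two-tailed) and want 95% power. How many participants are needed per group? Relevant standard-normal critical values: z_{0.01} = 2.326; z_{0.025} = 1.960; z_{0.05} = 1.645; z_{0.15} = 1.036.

For two independent groups with equal n: n = 2·((z_{α/2} + z_β) / d)².
z_{α/2} + z_β = 1.960 + 1.645 = 3.605.
n = 2 × (3.605 / 0.30)² = 2 × 12.017² = 2 × 144.40 = 288.8.
Round up to the next whole participant.

n = 289 per group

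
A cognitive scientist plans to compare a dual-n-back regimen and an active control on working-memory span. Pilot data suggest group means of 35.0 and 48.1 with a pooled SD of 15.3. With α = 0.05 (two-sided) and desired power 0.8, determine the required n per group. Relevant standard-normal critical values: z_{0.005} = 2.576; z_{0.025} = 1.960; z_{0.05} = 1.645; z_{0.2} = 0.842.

n = 22 per group

Cohen's d = |M₁ − M₂| / SD_pooled = |35.0 − 48.1| / 15.3 = 13.1 / 15.3 = 0.856.
For two independent groups with equal n: n = 2·((z_{α/2} + z_β) / d)².
z_{α/2} + z_β = 1.960 + 0.842 = 2.802.
n = 2 × (2.802 / 0.856)² = 2 × 3.273² = 2 × 10.71 = 21.4.
Round up to the next whole participant.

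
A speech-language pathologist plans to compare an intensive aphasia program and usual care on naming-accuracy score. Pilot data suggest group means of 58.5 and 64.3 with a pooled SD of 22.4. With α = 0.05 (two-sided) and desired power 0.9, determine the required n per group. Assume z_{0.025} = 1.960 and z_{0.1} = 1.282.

n = 314 per group

Cohen's d = |M₁ − M₂| / SD_pooled = |58.5 − 64.3| / 22.4 = 5.8 / 22.4 = 0.259.
For two independent groups with equal n: n = 2·((z_{α/2} + z_β) / d)².
z_{α/2} + z_β = 1.960 + 1.282 = 3.242.
n = 2 × (3.242 / 0.259)² = 2 × 12.517² = 2 × 156.68 = 313.4.
Round up to the next whole participant.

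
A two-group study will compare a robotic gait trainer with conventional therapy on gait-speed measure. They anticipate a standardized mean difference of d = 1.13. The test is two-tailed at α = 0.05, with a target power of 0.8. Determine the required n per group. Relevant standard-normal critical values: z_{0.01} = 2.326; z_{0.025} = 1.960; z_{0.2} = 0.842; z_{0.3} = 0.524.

For two independent groups with equal n: n = 2·((z_{α/2} + z_β) / d)².
z_{α/2} + z_β = 1.960 + 0.842 = 2.802.
n = 2 × (2.802 / 1.13)² = 2 × 2.480² = 2 × 6.15 = 12.3.
Round up to the next whole participant.

n = 13 per group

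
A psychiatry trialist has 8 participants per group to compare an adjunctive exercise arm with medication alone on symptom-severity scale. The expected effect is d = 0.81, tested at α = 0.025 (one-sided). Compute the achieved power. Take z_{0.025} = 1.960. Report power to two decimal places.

For two equal groups, power = Φ(d·√(n/2) − z_{α}).
d·√(n/2) = 0.81 × √(8/2) = 0.81 × 2.000 = 1.620.
z_β = 1.620 − 1.960 = -0.340.
Power = Φ(-0.340) = 0.367.

power ≈ 0.37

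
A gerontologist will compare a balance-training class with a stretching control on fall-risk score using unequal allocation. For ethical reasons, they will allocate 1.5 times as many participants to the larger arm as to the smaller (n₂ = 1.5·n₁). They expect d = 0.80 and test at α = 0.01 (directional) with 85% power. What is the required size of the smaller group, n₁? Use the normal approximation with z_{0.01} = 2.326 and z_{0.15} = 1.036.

n₁ = 30

With allocation ratio k = n₂/n₁ = 1.5, Var(x̄₁−x̄₂) = σ²(1/n₁ + 1/(k·n₁)) = σ²·(k+1)/(k·n₁).
So n₁ = (1 + 1/k)·((z_{α} + z_β)/d)² = 1.667 × (3.362/0.80)².
n₁ = 1.667 × 17.66 = 29.4.
Round up: n₁ = 30, giving n₂ = 1.5 × 30 = 45.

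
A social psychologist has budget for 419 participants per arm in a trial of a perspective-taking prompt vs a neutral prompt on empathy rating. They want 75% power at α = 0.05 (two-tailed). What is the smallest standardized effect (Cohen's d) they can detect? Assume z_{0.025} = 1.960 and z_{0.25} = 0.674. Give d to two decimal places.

d_min ≈ 0.18

For two independent groups of n = 419 each: d_min = (z_{α/2} + z_β)·√(2/n).
z-sum = 1.960 + 0.674 = 2.634.
d_min = 2.634 × √(2/419) = 2.634 × 0.0691 = 0.182.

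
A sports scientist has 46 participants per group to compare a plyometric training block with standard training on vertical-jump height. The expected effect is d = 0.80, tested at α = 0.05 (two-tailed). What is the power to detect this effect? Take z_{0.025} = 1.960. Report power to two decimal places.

power ≈ 0.97

For two equal groups, power = Φ(d·√(n/2) − z_{α/2}).
d·√(n/2) = 0.80 × √(46/2) = 0.80 × 4.796 = 3.837.
z_β = 3.837 − 1.960 = 1.877.
Power = Φ(1.877) = 0.970.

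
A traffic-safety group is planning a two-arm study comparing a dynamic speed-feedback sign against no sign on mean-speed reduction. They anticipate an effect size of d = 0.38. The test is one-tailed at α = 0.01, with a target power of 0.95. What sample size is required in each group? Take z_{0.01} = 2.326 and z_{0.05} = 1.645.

For two independent groups with equal n: n = 2·((z_{α} + z_β) / d)².
z_{α} + z_β = 2.326 + 1.645 = 3.971.
n = 2 × (3.971 / 0.38)² = 2 × 10.450² = 2 × 109.20 = 218.4.
Round up to the next whole participant.

n = 219 per group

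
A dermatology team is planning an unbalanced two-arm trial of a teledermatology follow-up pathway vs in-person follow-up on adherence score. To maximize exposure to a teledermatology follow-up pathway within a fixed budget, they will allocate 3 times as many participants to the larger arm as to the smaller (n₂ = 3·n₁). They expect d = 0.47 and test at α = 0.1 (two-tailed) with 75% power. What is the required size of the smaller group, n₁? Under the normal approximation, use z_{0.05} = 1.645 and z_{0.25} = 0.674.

With allocation ratio k = n₂/n₁ = 3, Var(x̄₁−x̄₂) = σ²(1/n₁ + 1/(k·n₁)) = σ²·(k+1)/(k·n₁).
So n₁ = (1 + 1/k)·((z_{α/2} + z_β)/d)² = 1.333 × (2.319/0.47)².
n₁ = 1.333 × 24.34 = 32.5.
Round up: n₁ = 33, giving n₂ = 3 × 33 = 99.

n₁ = 33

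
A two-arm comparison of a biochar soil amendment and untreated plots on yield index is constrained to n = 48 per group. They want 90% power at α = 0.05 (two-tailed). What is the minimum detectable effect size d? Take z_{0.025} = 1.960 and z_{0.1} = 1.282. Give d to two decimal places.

For two independent groups of n = 48 each: d_min = (z_{α/2} + z_β)·√(2/n).
z-sum = 1.960 + 1.282 = 3.242.
d_min = 3.242 × √(2/48) = 3.242 × 0.2041 = 0.662.

d_min ≈ 0.66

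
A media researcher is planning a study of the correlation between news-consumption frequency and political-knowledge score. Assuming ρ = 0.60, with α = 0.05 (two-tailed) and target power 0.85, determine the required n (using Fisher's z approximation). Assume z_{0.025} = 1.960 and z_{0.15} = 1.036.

Fisher's z: C = ½·ln((1+r)/(1−r)) = ½·ln(4.0000) = 0.6931.
n = ((z_{α/2} + z_β)/C)² + 3.
(1.960 + 1.036) / 0.6931 = 2.996 / 0.6931 = 4.323.
n = 4.323² + 3 = 18.68 + 3 = 21.7.
Round up.

n = 22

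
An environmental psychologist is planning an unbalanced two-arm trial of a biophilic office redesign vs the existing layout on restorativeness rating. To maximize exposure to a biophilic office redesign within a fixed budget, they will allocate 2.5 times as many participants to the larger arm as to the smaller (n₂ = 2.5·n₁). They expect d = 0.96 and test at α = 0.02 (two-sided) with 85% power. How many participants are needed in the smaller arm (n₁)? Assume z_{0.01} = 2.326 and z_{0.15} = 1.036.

n₁ = 18

With allocation ratio k = n₂/n₁ = 2.5, Var(x̄₁−x̄₂) = σ²(1/n₁ + 1/(k·n₁)) = σ²·(k+1)/(k·n₁).
So n₁ = (1 + 1/k)·((z_{α/2} + z_β)/d)² = 1.400 × (3.362/0.96)².
n₁ = 1.400 × 12.26 = 17.2.
Round up: n₁ = 18, giving n₂ = 2.5 × 18 = 45.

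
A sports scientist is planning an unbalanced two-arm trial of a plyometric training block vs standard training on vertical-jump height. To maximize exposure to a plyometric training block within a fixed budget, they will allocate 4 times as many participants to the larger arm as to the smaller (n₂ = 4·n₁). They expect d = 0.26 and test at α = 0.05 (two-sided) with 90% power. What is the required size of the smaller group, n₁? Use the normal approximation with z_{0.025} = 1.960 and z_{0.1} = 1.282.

With allocation ratio k = n₂/n₁ = 4, Var(x̄₁−x̄₂) = σ²(1/n₁ + 1/(k·n₁)) = σ²·(k+1)/(k·n₁).
So n₁ = (1 + 1/k)·((z_{α/2} + z_β)/d)² = 1.250 × (3.242/0.26)².
n₁ = 1.250 × 155.48 = 194.4.
Round up: n₁ = 195, giving n₂ = 4 × 195 = 780.

n₁ = 195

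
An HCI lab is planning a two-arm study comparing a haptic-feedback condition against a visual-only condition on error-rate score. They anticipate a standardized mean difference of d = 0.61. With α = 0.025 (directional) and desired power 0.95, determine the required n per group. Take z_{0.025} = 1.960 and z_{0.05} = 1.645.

n = 70 per group

For two independent groups with equal n: n = 2·((z_{α} + z_β) / d)².
z_{α} + z_β = 1.960 + 1.645 = 3.605.
n = 2 × (3.605 / 0.61)² = 2 × 5.910² = 2 × 34.93 = 69.9.
Round up to the next whole participant.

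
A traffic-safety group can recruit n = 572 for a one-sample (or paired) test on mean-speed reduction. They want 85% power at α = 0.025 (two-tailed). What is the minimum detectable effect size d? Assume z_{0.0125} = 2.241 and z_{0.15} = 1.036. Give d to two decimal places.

For a single sample (or paired design) of n = 572: d_min = (z_{α/2} + z_β)/√n.
z-sum = 2.241 + 1.036 = 3.277.
d_min = 3.277 / √572 = 3.277 / 23.917 = 0.137.

d_min ≈ 0.14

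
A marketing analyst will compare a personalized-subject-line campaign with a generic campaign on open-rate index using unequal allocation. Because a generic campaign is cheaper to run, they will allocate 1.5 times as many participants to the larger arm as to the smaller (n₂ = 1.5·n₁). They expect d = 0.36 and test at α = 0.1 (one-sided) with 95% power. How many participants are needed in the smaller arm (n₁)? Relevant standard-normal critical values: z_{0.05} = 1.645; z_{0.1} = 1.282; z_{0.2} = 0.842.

With allocation ratio k = n₂/n₁ = 1.5, Var(x̄₁−x̄₂) = σ²(1/n₁ + 1/(k·n₁)) = σ²·(k+1)/(k·n₁).
So n₁ = (1 + 1/k)·((z_{α} + z_β)/d)² = 1.667 × (2.927/0.36)².
n₁ = 1.667 × 66.11 = 110.2.
Round up: n₁ = 111, giving n₂ = ⌈1.5 × 111⌉ = ⌈166.5⌉ = 167.

n₁ = 111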